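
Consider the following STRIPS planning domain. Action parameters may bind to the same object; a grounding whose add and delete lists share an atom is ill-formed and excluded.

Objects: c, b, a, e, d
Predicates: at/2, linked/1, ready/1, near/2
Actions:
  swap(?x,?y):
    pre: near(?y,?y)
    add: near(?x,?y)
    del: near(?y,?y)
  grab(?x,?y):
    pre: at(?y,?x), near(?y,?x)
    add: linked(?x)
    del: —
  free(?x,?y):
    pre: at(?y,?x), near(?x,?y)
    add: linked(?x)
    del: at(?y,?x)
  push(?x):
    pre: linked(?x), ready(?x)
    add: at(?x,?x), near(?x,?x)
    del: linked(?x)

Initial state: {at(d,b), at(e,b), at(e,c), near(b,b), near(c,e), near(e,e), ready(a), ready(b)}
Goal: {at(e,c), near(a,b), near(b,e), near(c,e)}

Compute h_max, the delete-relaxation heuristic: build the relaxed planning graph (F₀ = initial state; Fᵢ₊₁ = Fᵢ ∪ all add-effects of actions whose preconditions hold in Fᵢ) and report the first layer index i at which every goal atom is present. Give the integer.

1

F0 = init (8 atoms)
F1 = F0 ∪ {linked(c), near(a,b), near(a,e), near(b,e), near(c,b), near(d,b), near(d,e), near(e,b)}  (16 atoms)
goal ⊆ F1  ⇒  h_max = 1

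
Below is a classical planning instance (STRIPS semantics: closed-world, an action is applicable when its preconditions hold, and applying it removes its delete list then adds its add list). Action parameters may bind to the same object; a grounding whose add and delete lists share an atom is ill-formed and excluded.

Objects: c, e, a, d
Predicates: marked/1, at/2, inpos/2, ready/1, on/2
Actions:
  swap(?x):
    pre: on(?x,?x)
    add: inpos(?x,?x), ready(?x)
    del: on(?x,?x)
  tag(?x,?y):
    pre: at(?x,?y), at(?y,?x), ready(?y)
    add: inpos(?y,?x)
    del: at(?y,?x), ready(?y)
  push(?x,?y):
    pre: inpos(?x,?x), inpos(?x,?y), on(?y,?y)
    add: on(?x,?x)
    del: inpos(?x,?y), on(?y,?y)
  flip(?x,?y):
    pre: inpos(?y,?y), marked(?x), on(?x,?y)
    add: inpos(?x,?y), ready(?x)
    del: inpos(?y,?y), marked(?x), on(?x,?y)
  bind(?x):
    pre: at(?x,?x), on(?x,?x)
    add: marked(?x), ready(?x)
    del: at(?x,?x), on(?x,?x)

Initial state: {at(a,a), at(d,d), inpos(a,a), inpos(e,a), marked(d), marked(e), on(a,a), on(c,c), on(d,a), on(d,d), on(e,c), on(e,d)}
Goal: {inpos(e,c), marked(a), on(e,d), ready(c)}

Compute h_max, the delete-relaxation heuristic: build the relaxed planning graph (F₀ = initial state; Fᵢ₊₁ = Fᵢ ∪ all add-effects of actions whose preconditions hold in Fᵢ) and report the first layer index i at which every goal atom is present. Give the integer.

2

F0 = init (12 atoms)
F1 = F0 ∪ {inpos(c,c), inpos(d,a), inpos(d,d), marked(a), ready(a), ready(c), ready(d)}  (19 atoms)
F2 = F1 ∪ {inpos(e,c), inpos(e,d), ready(e)}  (22 atoms)
goal ⊆ F2  ⇒  h_max = 2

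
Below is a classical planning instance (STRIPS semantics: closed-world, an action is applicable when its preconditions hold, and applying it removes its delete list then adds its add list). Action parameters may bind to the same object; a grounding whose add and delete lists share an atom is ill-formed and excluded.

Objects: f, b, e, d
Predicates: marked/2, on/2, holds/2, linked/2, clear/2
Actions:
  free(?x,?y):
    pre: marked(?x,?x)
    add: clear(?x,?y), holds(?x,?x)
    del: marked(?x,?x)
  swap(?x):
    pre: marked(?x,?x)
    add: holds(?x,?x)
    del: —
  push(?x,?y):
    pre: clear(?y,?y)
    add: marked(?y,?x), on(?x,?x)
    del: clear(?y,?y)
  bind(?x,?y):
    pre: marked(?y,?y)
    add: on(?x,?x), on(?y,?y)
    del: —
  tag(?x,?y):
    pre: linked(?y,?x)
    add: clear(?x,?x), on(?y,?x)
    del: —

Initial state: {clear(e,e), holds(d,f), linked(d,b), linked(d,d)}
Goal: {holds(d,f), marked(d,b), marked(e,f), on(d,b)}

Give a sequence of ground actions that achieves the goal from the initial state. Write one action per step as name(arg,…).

push(f,e); tag(b,d); tag(d,d); push(b,d)

1. push(f,e)  →  {holds(d,f), linked(d,b), linked(d,d), marked(e,f), on(f,f)}
2. tag(b,d)  →  {clear(b,b), holds(d,f), linked(d,b), linked(d,d), marked(e,f), on(d,b), on(f,f)}
3. tag(d,d)  →  {clear(b,b), clear(d,d), holds(d,f), linked(d,b), linked(d,d), marked(e,f), on(d,b), on(d,d), on(f,f)}
4. push(b,d)  →  {clear(b,b), holds(d,f), linked(d,b), linked(d,d), marked(d,b), marked(e,f), on(b,b), on(d,b), on(d,d), on(f,f)}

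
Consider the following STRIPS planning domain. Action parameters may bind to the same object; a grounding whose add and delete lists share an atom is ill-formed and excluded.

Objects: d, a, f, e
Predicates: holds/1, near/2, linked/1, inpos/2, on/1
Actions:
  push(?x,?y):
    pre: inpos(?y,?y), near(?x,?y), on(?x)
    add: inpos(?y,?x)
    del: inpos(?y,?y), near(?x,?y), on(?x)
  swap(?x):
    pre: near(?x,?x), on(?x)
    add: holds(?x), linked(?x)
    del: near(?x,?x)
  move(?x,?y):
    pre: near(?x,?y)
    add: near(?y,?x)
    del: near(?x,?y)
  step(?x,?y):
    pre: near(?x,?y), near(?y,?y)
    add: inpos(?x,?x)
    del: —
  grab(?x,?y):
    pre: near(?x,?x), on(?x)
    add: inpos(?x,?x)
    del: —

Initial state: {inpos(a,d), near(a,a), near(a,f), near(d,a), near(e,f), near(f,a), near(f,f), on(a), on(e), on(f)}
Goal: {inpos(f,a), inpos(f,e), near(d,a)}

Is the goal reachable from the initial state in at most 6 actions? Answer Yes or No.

Yes

1. step(f,a)  →  {inpos(a,d), inpos(f,f), near(a,a), near(a,f), near(d,a), near(e,f), near(f,a), near(f,f), on(a), on(e), on(f)}
2. push(a,f)  →  {inpos(a,d), inpos(f,a), near(a,a), near(d,a), near(e,f), near(f,a), near(f,f), on(e), on(f)}
3. step(f,a)  →  {inpos(a,d), inpos(f,a), inpos(f,f), near(a,a), near(d,a), near(e,f), near(f,a), near(f,f), on(e), on(f)}
4. push(e,f)  →  {inpos(a,d), inpos(f,a), inpos(f,e), near(a,a), near(d,a), near(f,a), near(f,f), on(f)}
optimal plan length = 4; 4 ≤ 6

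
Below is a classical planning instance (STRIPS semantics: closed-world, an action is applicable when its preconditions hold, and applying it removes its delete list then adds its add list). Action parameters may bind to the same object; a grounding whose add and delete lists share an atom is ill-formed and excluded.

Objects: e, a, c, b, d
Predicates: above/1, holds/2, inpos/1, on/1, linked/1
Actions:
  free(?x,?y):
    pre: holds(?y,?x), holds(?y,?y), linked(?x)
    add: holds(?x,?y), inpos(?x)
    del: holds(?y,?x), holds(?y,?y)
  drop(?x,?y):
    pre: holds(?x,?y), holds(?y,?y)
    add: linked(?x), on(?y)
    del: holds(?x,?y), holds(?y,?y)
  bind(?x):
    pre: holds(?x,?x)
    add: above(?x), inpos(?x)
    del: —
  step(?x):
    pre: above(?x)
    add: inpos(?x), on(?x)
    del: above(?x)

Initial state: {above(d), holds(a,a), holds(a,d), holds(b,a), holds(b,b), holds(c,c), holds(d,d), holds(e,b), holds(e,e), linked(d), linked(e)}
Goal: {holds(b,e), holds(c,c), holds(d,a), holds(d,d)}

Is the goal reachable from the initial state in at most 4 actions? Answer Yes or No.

1. free(d,a)  →  {above(d), holds(b,a), holds(b,b), holds(c,c), holds(d,a), holds(d,d), holds(e,b), holds(e,e), inpos(d), linked(d), linked(e)}
2. drop(b,b)  →  {above(d), holds(b,a), holds(c,c), holds(d,a), holds(d,d), holds(e,b), holds(e,e), inpos(d), linked(b), linked(d), linked(e), on(b)}
3. free(b,e)  →  {above(d), holds(b,a), holds(b,e), holds(c,c), holds(d,a), holds(d,d), inpos(b), inpos(d), linked(b), linked(d), linked(e), on(b)}
optimal plan length = 3; 3 ≤ 4

Yes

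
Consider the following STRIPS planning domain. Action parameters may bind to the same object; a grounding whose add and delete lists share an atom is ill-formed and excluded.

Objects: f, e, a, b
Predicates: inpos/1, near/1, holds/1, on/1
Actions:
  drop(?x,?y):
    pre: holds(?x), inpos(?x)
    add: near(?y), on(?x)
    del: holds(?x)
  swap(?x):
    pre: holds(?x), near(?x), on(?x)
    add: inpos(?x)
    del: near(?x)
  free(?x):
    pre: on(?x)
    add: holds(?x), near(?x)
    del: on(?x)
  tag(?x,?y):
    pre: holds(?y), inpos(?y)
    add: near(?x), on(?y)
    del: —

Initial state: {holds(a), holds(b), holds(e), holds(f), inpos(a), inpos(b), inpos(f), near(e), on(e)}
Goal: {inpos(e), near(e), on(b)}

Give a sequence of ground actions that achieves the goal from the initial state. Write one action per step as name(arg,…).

1. swap(e)  →  {holds(a), holds(b), holds(e), holds(f), inpos(a), inpos(b), inpos(e), inpos(f), on(e)}
2. drop(b,e)  →  {holds(a), holds(e), holds(f), inpos(a), inpos(b), inpos(e), inpos(f), near(e), on(b), on(e)}

swap(e); drop(b,e)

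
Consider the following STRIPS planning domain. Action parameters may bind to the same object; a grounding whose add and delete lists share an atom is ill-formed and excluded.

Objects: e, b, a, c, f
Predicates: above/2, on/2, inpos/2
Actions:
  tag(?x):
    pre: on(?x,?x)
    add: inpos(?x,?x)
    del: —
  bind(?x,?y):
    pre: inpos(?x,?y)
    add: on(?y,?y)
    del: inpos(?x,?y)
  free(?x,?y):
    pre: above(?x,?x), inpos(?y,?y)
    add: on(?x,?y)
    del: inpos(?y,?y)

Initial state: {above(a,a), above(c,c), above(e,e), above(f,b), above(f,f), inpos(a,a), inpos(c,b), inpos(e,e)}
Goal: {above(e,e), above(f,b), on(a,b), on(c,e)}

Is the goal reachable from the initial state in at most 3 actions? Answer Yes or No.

1. bind(c,b)  →  {above(a,a), above(c,c), above(e,e), above(f,b), above(f,f), inpos(a,a), inpos(e,e), on(b,b)}
2. tag(b)  →  {above(a,a), above(c,c), above(e,e), above(f,b), above(f,f), inpos(a,a), inpos(b,b), inpos(e,e), on(b,b)}
3. free(a,b)  →  {above(a,a), above(c,c), above(e,e), above(f,b), above(f,f), inpos(a,a), inpos(e,e), on(a,b), on(b,b)}
4. free(c,e)  →  {above(a,a), above(c,c), above(e,e), above(f,b), above(f,f), inpos(a,a), on(a,b), on(b,b), on(c,e)}
optimal plan length = 4; 4 > 3

No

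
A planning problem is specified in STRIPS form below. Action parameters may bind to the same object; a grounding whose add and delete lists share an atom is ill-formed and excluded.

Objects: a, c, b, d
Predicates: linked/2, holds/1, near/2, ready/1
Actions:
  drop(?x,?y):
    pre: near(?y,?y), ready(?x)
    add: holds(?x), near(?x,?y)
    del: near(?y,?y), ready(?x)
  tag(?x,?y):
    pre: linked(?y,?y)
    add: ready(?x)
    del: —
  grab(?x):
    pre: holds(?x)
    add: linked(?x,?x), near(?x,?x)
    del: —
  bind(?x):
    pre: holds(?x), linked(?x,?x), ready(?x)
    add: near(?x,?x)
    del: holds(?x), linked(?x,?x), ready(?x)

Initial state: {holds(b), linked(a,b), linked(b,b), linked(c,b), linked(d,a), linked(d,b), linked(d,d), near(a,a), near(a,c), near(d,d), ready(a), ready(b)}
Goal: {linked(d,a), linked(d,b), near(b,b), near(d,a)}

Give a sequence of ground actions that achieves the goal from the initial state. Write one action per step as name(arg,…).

tag(d,b); drop(d,a); grab(b)

1. tag(d,b)  →  {holds(b), linked(a,b), linked(b,b), linked(c,b), linked(d,a), linked(d,b), linked(d,d), near(a,a), near(a,c), near(d,d), ready(a), ready(b), ready(d)}
2. drop(d,a)  →  {holds(b), holds(d), linked(a,b), linked(b,b), linked(c,b), linked(d,a), linked(d,b), linked(d,d), near(a,c), near(d,a), near(d,d), ready(a), ready(b)}
3. grab(b)  →  {holds(b), holds(d), linked(a,b), linked(b,b), linked(c,b), linked(d,a), linked(d,b), linked(d,d), near(a,c), near(b,b), near(d,a), near(d,d), ready(a), ready(b)}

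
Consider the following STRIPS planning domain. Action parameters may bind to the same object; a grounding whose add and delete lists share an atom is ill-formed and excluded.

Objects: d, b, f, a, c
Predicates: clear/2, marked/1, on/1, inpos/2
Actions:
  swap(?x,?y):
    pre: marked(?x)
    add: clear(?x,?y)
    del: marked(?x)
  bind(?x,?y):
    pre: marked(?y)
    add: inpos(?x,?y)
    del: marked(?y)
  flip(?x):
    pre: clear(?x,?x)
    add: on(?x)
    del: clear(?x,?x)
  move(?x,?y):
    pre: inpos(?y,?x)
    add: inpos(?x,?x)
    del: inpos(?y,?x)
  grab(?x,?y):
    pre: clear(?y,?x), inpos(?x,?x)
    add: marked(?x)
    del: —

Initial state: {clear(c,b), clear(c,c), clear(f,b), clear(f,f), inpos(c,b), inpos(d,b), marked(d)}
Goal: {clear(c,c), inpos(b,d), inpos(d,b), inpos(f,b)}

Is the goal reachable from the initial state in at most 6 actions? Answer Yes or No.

1. bind(b,d)  →  {clear(c,b), clear(c,c), clear(f,b), clear(f,f), inpos(b,d), inpos(c,b), inpos(d,b)}
2. move(b,c)  →  {clear(c,b), clear(c,c), clear(f,b), clear(f,f), inpos(b,b), inpos(b,d), inpos(d,b)}
3. grab(b,f)  →  {clear(c,b), clear(c,c), clear(f,b), clear(f,f), inpos(b,b), inpos(b,d), inpos(d,b), marked(b)}
4. bind(f,b)  →  {clear(c,b), clear(c,c), clear(f,b), clear(f,f), inpos(b,b), inpos(b,d), inpos(d,b), inpos(f,b)}
optimal plan length = 4; 4 ≤ 6

Yes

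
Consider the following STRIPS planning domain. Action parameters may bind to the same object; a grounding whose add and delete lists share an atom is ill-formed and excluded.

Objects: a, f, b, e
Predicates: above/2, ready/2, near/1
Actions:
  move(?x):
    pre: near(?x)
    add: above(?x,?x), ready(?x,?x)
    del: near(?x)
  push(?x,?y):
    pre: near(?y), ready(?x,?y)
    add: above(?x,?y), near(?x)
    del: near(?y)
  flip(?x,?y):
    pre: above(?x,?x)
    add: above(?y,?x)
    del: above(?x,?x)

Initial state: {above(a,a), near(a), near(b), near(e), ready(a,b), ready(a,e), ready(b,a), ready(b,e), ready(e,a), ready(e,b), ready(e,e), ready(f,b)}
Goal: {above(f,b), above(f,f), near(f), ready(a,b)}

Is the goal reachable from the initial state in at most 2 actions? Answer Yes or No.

1. push(f,b)  →  {above(a,a), above(f,b), near(a), near(e), near(f), ready(a,b), ready(a,e), ready(b,a), ready(b,e), ready(e,a), ready(e,b), ready(e,e), ready(f,b)}
2. move(f)  →  {above(a,a), above(f,b), above(f,f), near(a), near(e), ready(a,b), ready(a,e), ready(b,a), ready(b,e), ready(e,a), ready(e,b), ready(e,e), ready(f,b), ready(f,f)}
3. push(b,a)  →  {above(a,a), above(b,a), above(f,b), above(f,f), near(b), near(e), ready(a,b), ready(a,e), ready(b,a), ready(b,e), ready(e,a), ready(e,b), ready(e,e), ready(f,b), ready(f,f)}
4. push(f,b)  →  {above(a,a), above(b,a), above(f,b), above(f,f), near(e), near(f), ready(a,b), ready(a,e), ready(b,a), ready(b,e), ready(e,a), ready(e,b), ready(e,e), ready(f,b), ready(f,f)}
optimal plan length = 4; 4 > 2

No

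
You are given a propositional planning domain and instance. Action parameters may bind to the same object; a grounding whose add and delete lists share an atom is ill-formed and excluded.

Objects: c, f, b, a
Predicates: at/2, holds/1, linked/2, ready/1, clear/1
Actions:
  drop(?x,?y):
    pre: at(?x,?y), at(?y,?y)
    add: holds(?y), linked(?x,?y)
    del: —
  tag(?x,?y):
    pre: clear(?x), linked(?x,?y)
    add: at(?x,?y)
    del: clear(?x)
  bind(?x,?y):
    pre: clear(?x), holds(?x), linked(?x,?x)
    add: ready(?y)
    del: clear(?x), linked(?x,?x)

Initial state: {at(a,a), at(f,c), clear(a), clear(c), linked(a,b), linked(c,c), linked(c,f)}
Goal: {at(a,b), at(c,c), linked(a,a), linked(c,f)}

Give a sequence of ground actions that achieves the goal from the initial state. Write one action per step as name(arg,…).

drop(a,a); tag(c,c); tag(a,b)

1. drop(a,a)  →  {at(a,a), at(f,c), clear(a), clear(c), holds(a), linked(a,a), linked(a,b), linked(c,c), linked(c,f)}
2. tag(c,c)  →  {at(a,a), at(c,c), at(f,c), clear(a), holds(a), linked(a,a), linked(a,b), linked(c,c), linked(c,f)}
3. tag(a,b)  →  {at(a,a), at(a,b), at(c,c), at(f,c), holds(a), linked(a,a), linked(a,b), linked(c,c), linked(c,f)}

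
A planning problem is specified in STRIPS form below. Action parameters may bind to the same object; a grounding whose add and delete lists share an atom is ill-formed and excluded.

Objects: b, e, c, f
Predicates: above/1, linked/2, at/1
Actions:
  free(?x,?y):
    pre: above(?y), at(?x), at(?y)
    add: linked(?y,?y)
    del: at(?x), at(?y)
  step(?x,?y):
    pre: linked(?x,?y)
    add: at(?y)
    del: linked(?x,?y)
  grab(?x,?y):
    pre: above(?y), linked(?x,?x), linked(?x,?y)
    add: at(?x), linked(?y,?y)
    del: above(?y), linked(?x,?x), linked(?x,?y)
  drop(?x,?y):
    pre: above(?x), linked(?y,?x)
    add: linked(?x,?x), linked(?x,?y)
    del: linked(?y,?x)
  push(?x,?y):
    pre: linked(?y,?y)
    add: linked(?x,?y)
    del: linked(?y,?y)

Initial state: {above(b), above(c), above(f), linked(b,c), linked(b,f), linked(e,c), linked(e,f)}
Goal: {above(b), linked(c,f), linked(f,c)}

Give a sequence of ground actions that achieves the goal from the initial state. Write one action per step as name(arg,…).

1. drop(c,b)  →  {above(b), above(c), above(f), linked(b,f), linked(c,b), linked(c,c), linked(e,c), linked(e,f)}
2. drop(f,b)  →  {above(b), above(c), above(f), linked(c,b), linked(c,c), linked(e,c), linked(e,f), linked(f,b), linked(f,f)}
3. push(c,f)  →  {above(b), above(c), above(f), linked(c,b), linked(c,c), linked(c,f), linked(e,c), linked(e,f), linked(f,b)}
4. push(f,c)  →  {above(b), above(c), above(f), linked(c,b), linked(c,f), linked(e,c), linked(e,f), linked(f,b), linked(f,c)}

drop(c,b); drop(f,b); push(c,f); push(f,c)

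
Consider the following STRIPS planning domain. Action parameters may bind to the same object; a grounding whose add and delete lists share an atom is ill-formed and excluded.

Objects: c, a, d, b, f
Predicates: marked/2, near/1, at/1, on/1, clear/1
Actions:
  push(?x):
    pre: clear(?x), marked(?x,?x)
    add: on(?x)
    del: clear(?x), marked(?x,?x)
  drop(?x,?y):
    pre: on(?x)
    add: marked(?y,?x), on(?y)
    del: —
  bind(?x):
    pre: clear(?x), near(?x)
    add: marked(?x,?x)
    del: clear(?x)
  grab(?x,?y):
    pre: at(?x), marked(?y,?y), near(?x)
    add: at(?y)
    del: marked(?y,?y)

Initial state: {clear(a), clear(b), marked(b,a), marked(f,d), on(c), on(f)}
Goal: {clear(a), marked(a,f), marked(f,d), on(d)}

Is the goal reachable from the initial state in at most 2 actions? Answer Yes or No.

Yes

1. drop(c,d)  →  {clear(a), clear(b), marked(b,a), marked(d,c), marked(f,d), on(c), on(d), on(f)}
2. drop(f,a)  →  {clear(a), clear(b), marked(a,f), marked(b,a), marked(d,c), marked(f,d), on(a), on(c), on(d), on(f)}
optimal plan length = 2; 2 ≤ 2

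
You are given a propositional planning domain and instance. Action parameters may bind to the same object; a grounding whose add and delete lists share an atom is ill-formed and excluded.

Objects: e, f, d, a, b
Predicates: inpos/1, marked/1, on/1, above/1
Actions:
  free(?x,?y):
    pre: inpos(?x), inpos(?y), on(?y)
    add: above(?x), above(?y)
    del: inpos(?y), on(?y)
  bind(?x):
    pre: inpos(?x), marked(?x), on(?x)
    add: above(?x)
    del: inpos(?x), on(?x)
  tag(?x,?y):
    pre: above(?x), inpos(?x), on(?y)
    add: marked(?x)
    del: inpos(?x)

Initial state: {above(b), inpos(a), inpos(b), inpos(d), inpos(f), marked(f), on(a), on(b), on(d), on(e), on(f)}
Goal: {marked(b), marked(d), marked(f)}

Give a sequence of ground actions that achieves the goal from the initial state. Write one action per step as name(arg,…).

1. free(d,f)  →  {above(b), above(d), above(f), inpos(a), inpos(b), inpos(d), marked(f), on(a), on(b), on(d), on(e)}
2. tag(d,e)  →  {above(b), above(d), above(f), inpos(a), inpos(b), marked(d), marked(f), on(a), on(b), on(d), on(e)}
3. tag(b,e)  →  {above(b), above(d), above(f), inpos(a), marked(b), marked(d), marked(f), on(a), on(b), on(d), on(e)}

free(d,f); tag(d,e); tag(b,e)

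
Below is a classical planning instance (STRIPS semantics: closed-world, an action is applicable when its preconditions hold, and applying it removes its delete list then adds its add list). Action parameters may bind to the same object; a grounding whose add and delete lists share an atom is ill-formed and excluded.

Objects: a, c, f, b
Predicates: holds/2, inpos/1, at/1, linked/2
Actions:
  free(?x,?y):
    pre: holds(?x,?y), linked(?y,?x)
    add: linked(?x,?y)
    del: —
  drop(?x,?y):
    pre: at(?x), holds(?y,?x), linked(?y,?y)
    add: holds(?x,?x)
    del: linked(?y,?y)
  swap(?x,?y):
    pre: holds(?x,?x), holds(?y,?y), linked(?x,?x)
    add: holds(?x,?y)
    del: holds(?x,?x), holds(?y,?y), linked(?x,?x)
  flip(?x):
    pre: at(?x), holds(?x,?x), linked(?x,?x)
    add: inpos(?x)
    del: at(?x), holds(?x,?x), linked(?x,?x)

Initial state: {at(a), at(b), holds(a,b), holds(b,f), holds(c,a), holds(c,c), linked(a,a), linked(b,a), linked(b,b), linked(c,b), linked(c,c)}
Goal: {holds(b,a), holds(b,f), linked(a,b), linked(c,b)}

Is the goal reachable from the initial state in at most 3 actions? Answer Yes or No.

No

1. free(a,b)  →  {at(a), at(b), holds(a,b), holds(b,f), holds(c,a), holds(c,c), linked(a,a), linked(a,b), linked(b,a), linked(b,b), linked(c,b), linked(c,c)}
2. drop(a,c)  →  {at(a), at(b), holds(a,a), holds(a,b), holds(b,f), holds(c,a), holds(c,c), linked(a,a), linked(a,b), linked(b,a), linked(b,b), linked(c,b)}
3. drop(b,a)  →  {at(a), at(b), holds(a,a), holds(a,b), holds(b,b), holds(b,f), holds(c,a), holds(c,c), linked(a,b), linked(b,a), linked(b,b), linked(c,b)}
4. swap(b,a)  →  {at(a), at(b), holds(a,b), holds(b,a), holds(b,f), holds(c,a), holds(c,c), linked(a,b), linked(b,a), linked(c,b)}
optimal plan length = 4; 4 > 3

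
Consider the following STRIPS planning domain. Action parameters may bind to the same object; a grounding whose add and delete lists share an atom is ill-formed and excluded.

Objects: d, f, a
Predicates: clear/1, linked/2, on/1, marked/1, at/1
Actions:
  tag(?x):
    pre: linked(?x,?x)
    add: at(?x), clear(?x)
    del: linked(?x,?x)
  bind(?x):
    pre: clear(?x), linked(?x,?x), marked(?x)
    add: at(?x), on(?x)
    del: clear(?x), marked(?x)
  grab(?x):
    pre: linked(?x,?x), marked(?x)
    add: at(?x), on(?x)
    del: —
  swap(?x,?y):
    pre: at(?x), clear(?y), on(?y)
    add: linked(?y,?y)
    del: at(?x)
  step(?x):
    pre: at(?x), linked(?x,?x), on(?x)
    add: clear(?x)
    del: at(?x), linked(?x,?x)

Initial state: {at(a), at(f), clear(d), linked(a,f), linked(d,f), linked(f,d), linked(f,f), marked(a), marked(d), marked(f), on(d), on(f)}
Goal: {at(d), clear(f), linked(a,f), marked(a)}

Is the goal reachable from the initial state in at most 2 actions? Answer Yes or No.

No

1. tag(f)  →  {at(a), at(f), clear(d), clear(f), linked(a,f), linked(d,f), linked(f,d), marked(a), marked(d), marked(f), on(d), on(f)}
2. swap(f,d)  →  {at(a), clear(d), clear(f), linked(a,f), linked(d,d), linked(d,f), linked(f,d), marked(a), marked(d), marked(f), on(d), on(f)}
3. tag(d)  →  {at(a), at(d), clear(d), clear(f), linked(a,f), linked(d,f), linked(f,d), marked(a), marked(d), marked(f), on(d), on(f)}
optimal plan length = 3; 3 > 2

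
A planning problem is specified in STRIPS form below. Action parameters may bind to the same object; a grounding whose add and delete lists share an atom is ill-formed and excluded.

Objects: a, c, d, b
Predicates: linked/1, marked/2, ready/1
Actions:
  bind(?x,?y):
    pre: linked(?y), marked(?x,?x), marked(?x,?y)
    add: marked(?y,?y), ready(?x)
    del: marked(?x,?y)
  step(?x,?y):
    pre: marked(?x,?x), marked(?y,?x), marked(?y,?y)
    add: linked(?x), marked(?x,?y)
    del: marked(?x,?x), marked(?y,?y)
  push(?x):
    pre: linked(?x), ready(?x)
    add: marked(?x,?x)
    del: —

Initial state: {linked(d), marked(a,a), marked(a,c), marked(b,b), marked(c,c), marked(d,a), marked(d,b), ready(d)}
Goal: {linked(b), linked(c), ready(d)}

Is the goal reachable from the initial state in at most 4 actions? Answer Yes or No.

1. step(c,a)  →  {linked(c), linked(d), marked(a,c), marked(b,b), marked(c,a), marked(d,a), marked(d,b), ready(d)}
2. push(d)  →  {linked(c), linked(d), marked(a,c), marked(b,b), marked(c,a), marked(d,a), marked(d,b), marked(d,d), ready(d)}
3. step(b,d)  →  {linked(b), linked(c), linked(d), marked(a,c), marked(b,d), marked(c,a), marked(d,a), marked(d,b), ready(d)}
optimal plan length = 3; 3 ≤ 4

Yes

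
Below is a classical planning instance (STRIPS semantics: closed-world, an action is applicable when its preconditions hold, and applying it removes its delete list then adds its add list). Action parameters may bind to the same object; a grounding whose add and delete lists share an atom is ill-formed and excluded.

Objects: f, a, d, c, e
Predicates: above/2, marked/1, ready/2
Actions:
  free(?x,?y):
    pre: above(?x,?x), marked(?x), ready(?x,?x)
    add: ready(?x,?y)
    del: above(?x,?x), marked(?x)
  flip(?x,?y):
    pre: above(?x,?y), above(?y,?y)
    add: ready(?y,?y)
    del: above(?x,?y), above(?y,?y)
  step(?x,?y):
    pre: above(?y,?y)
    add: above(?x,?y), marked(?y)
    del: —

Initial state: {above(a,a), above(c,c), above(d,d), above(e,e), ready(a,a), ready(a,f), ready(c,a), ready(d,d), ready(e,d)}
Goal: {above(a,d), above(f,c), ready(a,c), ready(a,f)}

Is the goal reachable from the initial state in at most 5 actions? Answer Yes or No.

Yes

1. step(f,a)  →  {above(a,a), above(c,c), above(d,d), above(e,e), above(f,a), marked(a), ready(a,a), ready(a,f), ready(c,a), ready(d,d), ready(e,d)}
2. free(a,c)  →  {above(c,c), above(d,d), above(e,e), above(f,a), ready(a,a), ready(a,c), ready(a,f), ready(c,a), ready(d,d), ready(e,d)}
3. step(f,c)  →  {above(c,c), above(d,d), above(e,e), above(f,a), above(f,c), marked(c), ready(a,a), ready(a,c), ready(a,f), ready(c,a), ready(d,d), ready(e,d)}
4. step(a,d)  →  {above(a,d), above(c,c), above(d,d), above(e,e), above(f,a), above(f,c), marked(c), marked(d), ready(a,a), ready(a,c), ready(a,f), ready(c,a), ready(d,d), ready(e,d)}
optimal plan length = 4; 4 ≤ 5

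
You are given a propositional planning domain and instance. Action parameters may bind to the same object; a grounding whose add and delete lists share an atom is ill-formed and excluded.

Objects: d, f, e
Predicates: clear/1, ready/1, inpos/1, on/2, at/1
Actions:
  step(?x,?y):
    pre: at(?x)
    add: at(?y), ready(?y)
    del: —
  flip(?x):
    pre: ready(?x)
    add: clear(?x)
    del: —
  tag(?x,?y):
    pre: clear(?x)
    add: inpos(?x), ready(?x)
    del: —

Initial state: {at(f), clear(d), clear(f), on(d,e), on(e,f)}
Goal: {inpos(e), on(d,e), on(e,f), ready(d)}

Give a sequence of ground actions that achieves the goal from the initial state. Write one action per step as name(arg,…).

1. step(f,d)  →  {at(d), at(f), clear(d), clear(f), on(d,e), on(e,f), ready(d)}
2. step(d,e)  →  {at(d), at(e), at(f), clear(d), clear(f), on(d,e), on(e,f), ready(d), ready(e)}
3. flip(e)  →  {at(d), at(e), at(f), clear(d), clear(e), clear(f), on(d,e), on(e,f), ready(d), ready(e)}
4. tag(e,d)  →  {at(d), at(e), at(f), clear(d), clear(e), clear(f), inpos(e), on(d,e), on(e,f), ready(d), ready(e)}

step(f,d); step(d,e); flip(e); tag(e,d)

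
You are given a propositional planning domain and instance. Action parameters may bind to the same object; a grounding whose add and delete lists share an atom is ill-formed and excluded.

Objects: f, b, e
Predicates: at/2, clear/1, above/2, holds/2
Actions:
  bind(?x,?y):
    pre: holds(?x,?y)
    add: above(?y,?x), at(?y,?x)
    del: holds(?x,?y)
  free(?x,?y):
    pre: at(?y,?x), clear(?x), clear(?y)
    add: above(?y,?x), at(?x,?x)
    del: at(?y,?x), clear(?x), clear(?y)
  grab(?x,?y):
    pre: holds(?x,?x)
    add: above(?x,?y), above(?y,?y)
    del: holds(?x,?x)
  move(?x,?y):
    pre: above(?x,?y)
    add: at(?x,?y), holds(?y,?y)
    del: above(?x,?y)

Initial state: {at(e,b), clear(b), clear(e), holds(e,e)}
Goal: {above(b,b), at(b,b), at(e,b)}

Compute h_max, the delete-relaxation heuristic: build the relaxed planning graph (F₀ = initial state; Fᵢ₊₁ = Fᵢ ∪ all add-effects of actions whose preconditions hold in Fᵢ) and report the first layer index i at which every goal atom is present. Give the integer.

1

F0 = init (4 atoms)
F1 = F0 ∪ {above(b,b), above(e,b), above(e,e), above(e,f), above(f,f), at(b,b), at(e,e)}  (11 atoms)
goal ⊆ F1  ⇒  h_max = 1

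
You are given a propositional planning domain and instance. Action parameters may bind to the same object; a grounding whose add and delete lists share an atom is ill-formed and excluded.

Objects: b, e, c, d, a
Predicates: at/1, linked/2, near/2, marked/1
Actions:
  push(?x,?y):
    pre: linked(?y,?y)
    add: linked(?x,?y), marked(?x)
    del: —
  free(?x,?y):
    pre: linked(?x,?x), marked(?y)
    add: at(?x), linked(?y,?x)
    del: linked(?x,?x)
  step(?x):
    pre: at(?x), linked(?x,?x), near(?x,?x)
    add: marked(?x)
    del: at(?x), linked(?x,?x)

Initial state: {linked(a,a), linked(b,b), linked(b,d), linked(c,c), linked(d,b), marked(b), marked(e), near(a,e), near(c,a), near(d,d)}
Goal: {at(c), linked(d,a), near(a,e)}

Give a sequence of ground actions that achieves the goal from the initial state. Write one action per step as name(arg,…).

push(d,a); free(c,b)

1. push(d,a)  →  {linked(a,a), linked(b,b), linked(b,d), linked(c,c), linked(d,a), linked(d,b), marked(b), marked(d), marked(e), near(a,e), near(c,a), near(d,d)}
2. free(c,b)  →  {at(c), linked(a,a), linked(b,b), linked(b,c), linked(b,d), linked(d,a), linked(d,b), marked(b), marked(d), marked(e), near(a,e), near(c,a), near(d,d)}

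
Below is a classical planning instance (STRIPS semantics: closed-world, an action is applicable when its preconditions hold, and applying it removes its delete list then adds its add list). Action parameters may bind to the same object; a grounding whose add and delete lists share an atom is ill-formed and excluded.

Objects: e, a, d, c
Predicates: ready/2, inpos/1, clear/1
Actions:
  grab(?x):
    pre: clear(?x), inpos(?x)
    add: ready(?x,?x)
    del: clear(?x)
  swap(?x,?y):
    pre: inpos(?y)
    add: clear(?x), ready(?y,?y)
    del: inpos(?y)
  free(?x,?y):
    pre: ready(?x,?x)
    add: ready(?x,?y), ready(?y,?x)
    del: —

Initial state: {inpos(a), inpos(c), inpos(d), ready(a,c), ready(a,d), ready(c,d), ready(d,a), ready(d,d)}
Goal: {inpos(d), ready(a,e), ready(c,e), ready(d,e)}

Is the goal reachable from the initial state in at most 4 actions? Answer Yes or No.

No

1. swap(e,a)  →  {clear(e), inpos(c), inpos(d), ready(a,a), ready(a,c), ready(a,d), ready(c,d), ready(d,a), ready(d,d)}
2. swap(e,c)  →  {clear(e), inpos(d), ready(a,a), ready(a,c), ready(a,d), ready(c,c), ready(c,d), ready(d,a), ready(d,d)}
3. free(a,e)  →  {clear(e), inpos(d), ready(a,a), ready(a,c), ready(a,d), ready(a,e), ready(c,c), ready(c,d), ready(d,a), ready(d,d), ready(e,a)}
4. free(d,e)  →  {clear(e), inpos(d), ready(a,a), ready(a,c), ready(a,d), ready(a,e), ready(c,c), ready(c,d), ready(d,a), ready(d,d), ready(d,e), ready(e,a), ready(e,d)}
5. free(c,e)  →  {clear(e), inpos(d), ready(a,a), ready(a,c), ready(a,d), ready(a,e), ready(c,c), ready(c,d), ready(c,e), ready(d,a), ready(d,d), ready(d,e), ready(e,a), ready(e,c), ready(e,d)}
optimal plan length = 5; 5 > 4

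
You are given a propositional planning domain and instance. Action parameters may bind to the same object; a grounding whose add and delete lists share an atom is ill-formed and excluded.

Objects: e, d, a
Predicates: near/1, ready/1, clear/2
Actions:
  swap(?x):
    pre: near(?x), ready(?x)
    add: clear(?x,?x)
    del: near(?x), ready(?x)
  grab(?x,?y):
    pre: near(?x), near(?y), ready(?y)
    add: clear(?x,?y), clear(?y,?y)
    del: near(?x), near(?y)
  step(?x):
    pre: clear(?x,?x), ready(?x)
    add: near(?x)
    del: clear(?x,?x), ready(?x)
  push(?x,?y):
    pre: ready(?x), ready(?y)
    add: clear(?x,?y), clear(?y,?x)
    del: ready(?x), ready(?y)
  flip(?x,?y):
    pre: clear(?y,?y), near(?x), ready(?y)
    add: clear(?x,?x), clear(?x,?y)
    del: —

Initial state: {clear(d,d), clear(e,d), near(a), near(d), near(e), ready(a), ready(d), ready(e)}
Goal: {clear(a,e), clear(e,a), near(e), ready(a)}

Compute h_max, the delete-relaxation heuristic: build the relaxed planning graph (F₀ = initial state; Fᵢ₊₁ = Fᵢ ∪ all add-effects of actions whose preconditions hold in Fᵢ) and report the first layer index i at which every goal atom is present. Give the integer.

1

F0 = init (8 atoms)
F1 = F0 ∪ {clear(a,a), clear(a,d), clear(a,e), clear(d,a), clear(d,e), clear(e,a), clear(e,e)}  (15 atoms)
goal ⊆ F1  ⇒  h_max = 1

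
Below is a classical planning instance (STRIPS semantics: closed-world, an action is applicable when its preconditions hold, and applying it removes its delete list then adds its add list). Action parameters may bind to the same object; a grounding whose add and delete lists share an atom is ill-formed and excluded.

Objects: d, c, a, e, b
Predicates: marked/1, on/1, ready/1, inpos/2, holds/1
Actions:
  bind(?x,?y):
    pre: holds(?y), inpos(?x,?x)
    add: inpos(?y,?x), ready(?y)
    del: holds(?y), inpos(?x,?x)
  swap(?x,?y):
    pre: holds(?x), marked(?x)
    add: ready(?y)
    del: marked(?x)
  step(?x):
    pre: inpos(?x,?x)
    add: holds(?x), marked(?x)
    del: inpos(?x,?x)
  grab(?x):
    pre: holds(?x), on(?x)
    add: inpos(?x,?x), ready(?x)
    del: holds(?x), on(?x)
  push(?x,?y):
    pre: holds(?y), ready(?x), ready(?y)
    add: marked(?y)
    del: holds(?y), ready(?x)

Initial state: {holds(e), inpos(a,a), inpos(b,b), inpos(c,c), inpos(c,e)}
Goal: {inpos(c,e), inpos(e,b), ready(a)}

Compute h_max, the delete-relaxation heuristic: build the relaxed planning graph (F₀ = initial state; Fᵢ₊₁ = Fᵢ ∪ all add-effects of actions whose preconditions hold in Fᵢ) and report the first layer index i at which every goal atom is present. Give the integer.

F0 = init (5 atoms)
F1 = F0 ∪ {holds(a), holds(b), holds(c), inpos(e,a), inpos(e,b), inpos(e,c), marked(a), marked(b), marked(c), ready(e)}  (15 atoms)
F2 = F1 ∪ {inpos(a,b), inpos(a,c), inpos(b,a), inpos(b,c), inpos(c,a), inpos(c,b), marked(e), ready(a), ready(b), ready(c), ready(d)}  (26 atoms)
goal ⊆ F2  ⇒  h_max = 2

2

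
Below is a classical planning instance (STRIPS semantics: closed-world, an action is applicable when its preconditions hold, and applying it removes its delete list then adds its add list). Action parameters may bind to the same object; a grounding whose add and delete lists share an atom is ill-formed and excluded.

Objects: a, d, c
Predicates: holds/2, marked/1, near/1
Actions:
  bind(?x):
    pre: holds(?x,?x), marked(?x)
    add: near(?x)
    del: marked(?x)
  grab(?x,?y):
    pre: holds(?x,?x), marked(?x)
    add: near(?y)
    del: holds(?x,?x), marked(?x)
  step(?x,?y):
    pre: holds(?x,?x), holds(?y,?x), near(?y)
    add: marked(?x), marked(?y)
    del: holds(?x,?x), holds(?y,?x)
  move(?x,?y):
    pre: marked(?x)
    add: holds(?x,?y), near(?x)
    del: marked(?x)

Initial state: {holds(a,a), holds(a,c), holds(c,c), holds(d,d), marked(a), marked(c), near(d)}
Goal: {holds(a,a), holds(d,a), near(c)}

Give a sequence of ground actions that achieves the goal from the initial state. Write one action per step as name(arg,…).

1. bind(c)  →  {holds(a,a), holds(a,c), holds(c,c), holds(d,d), marked(a), near(c), near(d)}
2. step(d,d)  →  {holds(a,a), holds(a,c), holds(c,c), marked(a), marked(d), near(c), near(d)}
3. move(d,a)  →  {holds(a,a), holds(a,c), holds(c,c), holds(d,a), marked(a), near(c), near(d)}

bind(c); step(d,d); move(d,a)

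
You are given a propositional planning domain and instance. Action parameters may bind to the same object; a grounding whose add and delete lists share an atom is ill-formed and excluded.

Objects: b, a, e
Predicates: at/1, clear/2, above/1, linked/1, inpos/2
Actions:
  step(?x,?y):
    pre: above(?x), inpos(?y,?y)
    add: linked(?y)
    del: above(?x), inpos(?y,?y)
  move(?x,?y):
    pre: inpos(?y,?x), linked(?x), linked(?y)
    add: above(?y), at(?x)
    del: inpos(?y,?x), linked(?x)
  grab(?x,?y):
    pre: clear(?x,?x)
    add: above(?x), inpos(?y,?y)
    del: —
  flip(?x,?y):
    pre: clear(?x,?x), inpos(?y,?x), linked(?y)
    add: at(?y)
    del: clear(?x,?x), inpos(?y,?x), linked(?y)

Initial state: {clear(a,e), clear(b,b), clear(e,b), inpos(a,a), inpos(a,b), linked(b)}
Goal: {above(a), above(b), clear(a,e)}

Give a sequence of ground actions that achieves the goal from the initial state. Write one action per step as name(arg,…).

grab(b,b); step(b,a); move(b,a); grab(b,b)

1. grab(b,b)  →  {above(b), clear(a,e), clear(b,b), clear(e,b), inpos(a,a), inpos(a,b), inpos(b,b), linked(b)}
2. step(b,a)  →  {clear(a,e), clear(b,b), clear(e,b), inpos(a,b), inpos(b,b), linked(a), linked(b)}
3. move(b,a)  →  {above(a), at(b), clear(a,e), clear(b,b), clear(e,b), inpos(b,b), linked(a)}
4. grab(b,b)  →  {above(a), above(b), at(b), clear(a,e), clear(b,b), clear(e,b), inpos(b,b), linked(a)}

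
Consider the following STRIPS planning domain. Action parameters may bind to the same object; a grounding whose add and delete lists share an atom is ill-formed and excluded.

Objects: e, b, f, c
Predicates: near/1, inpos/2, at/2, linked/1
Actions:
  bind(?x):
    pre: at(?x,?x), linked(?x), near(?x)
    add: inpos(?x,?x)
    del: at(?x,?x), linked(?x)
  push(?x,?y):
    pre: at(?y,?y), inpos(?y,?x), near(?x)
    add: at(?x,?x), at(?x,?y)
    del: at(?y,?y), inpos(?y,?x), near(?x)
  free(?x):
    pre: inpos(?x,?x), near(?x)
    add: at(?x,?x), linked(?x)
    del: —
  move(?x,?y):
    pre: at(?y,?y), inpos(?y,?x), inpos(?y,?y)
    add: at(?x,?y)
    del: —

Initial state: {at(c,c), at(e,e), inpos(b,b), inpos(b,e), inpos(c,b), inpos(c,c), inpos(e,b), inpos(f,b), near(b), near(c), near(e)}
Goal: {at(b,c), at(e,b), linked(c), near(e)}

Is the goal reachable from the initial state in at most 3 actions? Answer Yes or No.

1. push(b,c)  →  {at(b,b), at(b,c), at(e,e), inpos(b,b), inpos(b,e), inpos(c,c), inpos(e,b), inpos(f,b), near(c), near(e)}
2. free(c)  →  {at(b,b), at(b,c), at(c,c), at(e,e), inpos(b,b), inpos(b,e), inpos(c,c), inpos(e,b), inpos(f,b), linked(c), near(c), near(e)}
3. move(e,b)  →  {at(b,b), at(b,c), at(c,c), at(e,b), at(e,e), inpos(b,b), inpos(b,e), inpos(c,c), inpos(e,b), inpos(f,b), linked(c), near(c), near(e)}
optimal plan length = 3; 3 ≤ 3

Yes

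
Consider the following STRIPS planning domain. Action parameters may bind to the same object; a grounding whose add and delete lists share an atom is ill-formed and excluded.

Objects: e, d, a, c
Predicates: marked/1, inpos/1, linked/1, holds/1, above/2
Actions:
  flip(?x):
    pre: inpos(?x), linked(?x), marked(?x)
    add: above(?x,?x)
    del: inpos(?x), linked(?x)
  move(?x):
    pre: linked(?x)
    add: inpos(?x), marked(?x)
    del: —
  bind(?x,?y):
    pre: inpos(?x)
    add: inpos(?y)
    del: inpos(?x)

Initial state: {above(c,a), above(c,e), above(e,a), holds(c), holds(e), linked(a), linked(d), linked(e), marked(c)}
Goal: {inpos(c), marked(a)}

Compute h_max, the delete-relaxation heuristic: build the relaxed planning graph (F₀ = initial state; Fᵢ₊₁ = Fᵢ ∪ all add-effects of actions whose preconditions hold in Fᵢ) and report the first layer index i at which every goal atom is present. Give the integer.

F0 = init (9 atoms)
F1 = F0 ∪ {inpos(a), inpos(d), inpos(e), marked(a), marked(d), marked(e)}  (15 atoms)
F2 = F1 ∪ {above(a,a), above(d,d), above(e,e), inpos(c)}  (19 atoms)
goal ⊆ F2  ⇒  h_max = 2

2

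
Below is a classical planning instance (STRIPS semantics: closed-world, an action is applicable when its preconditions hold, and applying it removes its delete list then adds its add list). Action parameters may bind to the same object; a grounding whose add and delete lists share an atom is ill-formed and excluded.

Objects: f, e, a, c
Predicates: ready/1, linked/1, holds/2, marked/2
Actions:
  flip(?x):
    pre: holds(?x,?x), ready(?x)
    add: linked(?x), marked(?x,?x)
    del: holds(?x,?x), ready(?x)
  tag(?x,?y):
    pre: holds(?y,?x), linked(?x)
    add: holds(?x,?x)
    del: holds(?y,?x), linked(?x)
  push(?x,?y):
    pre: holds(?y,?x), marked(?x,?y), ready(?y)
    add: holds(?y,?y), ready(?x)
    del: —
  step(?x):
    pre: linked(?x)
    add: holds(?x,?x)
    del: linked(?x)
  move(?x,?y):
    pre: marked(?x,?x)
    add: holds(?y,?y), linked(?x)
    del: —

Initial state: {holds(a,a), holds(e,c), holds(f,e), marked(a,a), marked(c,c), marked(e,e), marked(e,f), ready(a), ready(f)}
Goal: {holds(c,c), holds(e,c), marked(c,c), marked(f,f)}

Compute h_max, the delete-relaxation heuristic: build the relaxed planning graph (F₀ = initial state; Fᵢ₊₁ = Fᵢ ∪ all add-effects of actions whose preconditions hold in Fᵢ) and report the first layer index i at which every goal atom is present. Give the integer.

F0 = init (9 atoms)
F1 = F0 ∪ {holds(c,c), holds(e,e), holds(f,f), linked(a), linked(c), linked(e), ready(e)}  (16 atoms)
F2 = F1 ∪ {linked(f), marked(f,f)}  (18 atoms)
goal ⊆ F2  ⇒  h_max = 2

2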